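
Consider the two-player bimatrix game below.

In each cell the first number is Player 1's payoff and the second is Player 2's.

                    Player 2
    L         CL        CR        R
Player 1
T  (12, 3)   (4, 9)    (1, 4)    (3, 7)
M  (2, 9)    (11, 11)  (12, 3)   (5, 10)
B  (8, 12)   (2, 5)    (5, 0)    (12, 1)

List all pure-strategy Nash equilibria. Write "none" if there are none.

Player 1 against L: payoffs 12, 2, 8 → best response T.
Player 1 against CL: payoffs 4, 11, 2 → best response M.
Player 1 against CR: payoffs 1, 12, 5 → best response M.
Player 1 against R: payoffs 3, 5, 12 → best response B.
Player 2 against T: payoffs 3, 9, 4, 7 → best response CL.
Player 2 against M: payoffs 9, 11, 3, 10 → best response CL.
Player 2 against B: payoffs 12, 5, 0, 1 → best response L.
Mutual best responses: (M, CL).

Pure NE: (M, CL)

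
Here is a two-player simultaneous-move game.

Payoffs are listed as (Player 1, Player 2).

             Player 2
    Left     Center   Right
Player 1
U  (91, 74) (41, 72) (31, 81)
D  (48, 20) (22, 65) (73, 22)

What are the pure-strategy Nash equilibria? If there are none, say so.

This game has no pure Nash equilibrium.

For each player, find the best response to each opponent profile; mutual best responses are the pure NE.
Player 1 against Left: payoffs 91, 48 → best response U.
Player 1 against Center: payoffs 41, 22 → best response U.
Player 1 against Right: payoffs 31, 73 → best response D.
Player 2 against U: payoffs 74, 72, 81 → best response Right.
Player 2 against D: payoffs 20, 65, 22 → best response Center.
No profile is a mutual best response for all players.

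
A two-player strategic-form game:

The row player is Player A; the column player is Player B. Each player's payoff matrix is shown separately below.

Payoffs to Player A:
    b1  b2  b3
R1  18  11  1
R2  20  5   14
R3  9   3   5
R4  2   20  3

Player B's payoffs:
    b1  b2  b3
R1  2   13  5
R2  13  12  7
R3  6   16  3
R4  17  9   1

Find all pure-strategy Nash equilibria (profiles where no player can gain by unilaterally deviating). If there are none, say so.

(R2, b1)

For each player, find the best response to each opponent profile; mutual best responses are the pure NE.
Player A against b1: payoffs 18, 20, 9, 2 → best response R2.
Player A against b2: payoffs 11, 5, 3, 20 → best response R4.
Player A against b3: payoffs 1, 14, 5, 3 → best response R2.
Player B against R1: payoffs 2, 13, 5 → best response b2.
Player B against R2: payoffs 13, 12, 7 → best response b1.
Player B against R3: payoffs 6, 16, 3 → best response b2.
Player B against R4: payoffs 17, 9, 1 → best response b1.
Mutual best responses: (R2, b1).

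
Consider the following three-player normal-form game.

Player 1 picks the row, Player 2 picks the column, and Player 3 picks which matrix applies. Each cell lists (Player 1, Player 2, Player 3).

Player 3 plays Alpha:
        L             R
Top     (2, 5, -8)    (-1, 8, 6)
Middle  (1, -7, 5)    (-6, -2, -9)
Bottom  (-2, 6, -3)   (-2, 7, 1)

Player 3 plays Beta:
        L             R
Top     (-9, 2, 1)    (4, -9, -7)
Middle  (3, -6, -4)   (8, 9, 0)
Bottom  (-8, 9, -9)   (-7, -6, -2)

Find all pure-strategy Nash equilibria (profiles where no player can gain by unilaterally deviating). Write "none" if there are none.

Pure-strategy Nash equilibria: (Top, R, Alpha) and (Middle, R, Beta)

(Top, L, Alpha): Player 2 can switch to R (5 → 8). Not NE.
(Top, L, Beta): Player 1 can switch to Middle (-9 → 3). Not NE.
(Top, R, Alpha): Player 1 gets -1, best alternative -2; Player 2 gets 8, best alternative 5; Player 3 gets 6, best alternative -7. No profitable deviation — NE.
(Top, R, Beta): Player 1 can switch to Middle (4 → 8). Not NE.
(Middle, L, Alpha): Player 1 can switch to Top (1 → 2). Not NE.
(Middle, L, Beta): Player 2 can switch to R (-6 → 9). Not NE.
(Middle, R, Alpha): Player 1 can switch to Top (-6 → -1). Not NE.
(Middle, R, Beta): Player 1 gets 8, best alternative 4; Player 2 gets 9, best alternative -6; Player 3 gets 0, best alternative -9. No profitable deviation — NE.
(Bottom, L, Alpha): Player 1 can switch to Top (-2 → 2). Not NE.
(Bottom, L, Beta): Player 1 can switch to Middle (-8 → 3). Not NE.
(Bottom, R, Alpha): Player 1 can switch to Top (-2 → -1). Not NE.
(Bottom, R, Beta): Player 1 can switch to Top (-7 → 4). Not NE.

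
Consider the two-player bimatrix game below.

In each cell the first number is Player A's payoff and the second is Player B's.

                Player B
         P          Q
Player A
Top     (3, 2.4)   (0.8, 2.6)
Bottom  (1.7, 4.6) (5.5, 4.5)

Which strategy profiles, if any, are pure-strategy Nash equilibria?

Player A against P: payoffs 3, 1.7 → best response Top.
Player A against Q: payoffs 0.8, 5.5 → best response Bottom.
Player B against Top: payoffs 2.4, 2.6 → best response Q.
Player B against Bottom: payoffs 4.6, 4.5 → best response P.
No profile is a mutual best response for all players.

none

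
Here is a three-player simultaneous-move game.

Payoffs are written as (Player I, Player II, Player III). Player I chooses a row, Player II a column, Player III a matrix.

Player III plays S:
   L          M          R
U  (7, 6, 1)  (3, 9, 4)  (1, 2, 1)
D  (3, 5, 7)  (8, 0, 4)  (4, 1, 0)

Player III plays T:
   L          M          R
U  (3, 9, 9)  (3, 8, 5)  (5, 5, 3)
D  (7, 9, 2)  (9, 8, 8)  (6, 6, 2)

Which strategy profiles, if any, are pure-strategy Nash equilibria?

none

Player I against (L, S): payoffs 7, 3 → best response U.
Player I against (L, T): payoffs 3, 7 → best response D.
Player I against (M, S): payoffs 3, 8 → best response D.
Player I against (M, T): payoffs 3, 9 → best response D.
Player I against (R, S): payoffs 1, 4 → best response D.
Player I against (R, T): payoffs 5, 6 → best response D.
Player II against (U, S): payoffs 6, 9, 2 → best response M.
Player II against (U, T): payoffs 9, 8, 5 → best response L.
Player II against (D, S): payoffs 5, 0, 1 → best response L.
Player II against (D, T): payoffs 9, 8, 6 → best response L.
Player III against (U, L): payoffs 1, 9 → best response T.
Player III against (U, M): payoffs 4, 5 → best response T.
Player III against (U, R): payoffs 1, 3 → best response T.
Player III against (D, L): payoffs 7, 2 → best response S.
Player III against (D, M): payoffs 4, 8 → best response T.
Player III against (D, R): payoffs 0, 2 → best response T.
No profile is a mutual best response for all players.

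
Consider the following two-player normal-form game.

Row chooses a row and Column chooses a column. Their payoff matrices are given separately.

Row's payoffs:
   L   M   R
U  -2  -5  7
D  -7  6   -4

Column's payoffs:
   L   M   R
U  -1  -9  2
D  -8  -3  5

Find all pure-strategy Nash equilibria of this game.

Row against L: payoffs -2, -7 → best response U.
Row against M: payoffs -5, 6 → best response D.
Row against R: payoffs 7, -4 → best response U.
Column against U: payoffs -1, -9, 2 → best response R.
Column against D: payoffs -8, -3, 5 → best response R.
Mutual best responses: (U, R).

The unique pure-strategy Nash equilibrium is (U, R).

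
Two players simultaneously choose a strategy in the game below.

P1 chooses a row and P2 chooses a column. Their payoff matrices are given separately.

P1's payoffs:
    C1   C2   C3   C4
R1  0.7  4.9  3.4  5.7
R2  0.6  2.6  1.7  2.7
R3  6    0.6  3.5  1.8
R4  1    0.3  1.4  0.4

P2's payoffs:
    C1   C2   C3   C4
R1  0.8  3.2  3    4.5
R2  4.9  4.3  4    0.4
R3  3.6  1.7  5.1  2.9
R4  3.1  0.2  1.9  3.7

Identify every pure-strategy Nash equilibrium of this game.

(R1, C1): P1 can switch to R3 (0.7 → 6). Not NE.
(R1, C2): P2 can switch to C4 (3.2 → 4.5). Not NE.
(R1, C3): P1 can switch to R3 (3.4 → 3.5). Not NE.
(R1, C4): P1 gets 5.7, best alternative 2.7; P2 gets 4.5, best alternative 3.2. No profitable deviation — NE.
(R2, C1): P1 can switch to R1 (0.6 → 0.7). Not NE.
(R2, C2): P1 can switch to R1 (2.6 → 4.9). Not NE.
(R2, C3): P1 can switch to R1 (1.7 → 3.4). Not NE.
(R3, C3): P1 gets 3.5, best alternative 3.4; P2 gets 5.1, best alternative 3.6. No profitable deviation — NE.
(The remaining 8 profiles each have a profitable deviation by the same check.)

Pure-strategy Nash equilibria: (R1, C4), (R3, C3)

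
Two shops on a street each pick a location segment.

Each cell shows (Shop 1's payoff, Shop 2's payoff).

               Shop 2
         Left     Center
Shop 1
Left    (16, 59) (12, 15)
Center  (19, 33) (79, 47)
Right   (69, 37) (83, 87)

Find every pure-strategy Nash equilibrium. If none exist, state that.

The unique pure-strategy Nash equilibrium is (Right, Center).

(Left, Left): Shop 1 can switch to Center (16 → 19). Not NE.
(Left, Center): Shop 1 can switch to Center (12 → 79). Not NE.
(Center, Left): Shop 1 can switch to Right (19 → 69). Not NE.
(Center, Center): Shop 1 can switch to Right (79 → 83). Not NE.
(Right, Left): Shop 2 can switch to Center (37 → 87). Not NE.
(Right, Center): Shop 1 gets 83, best alternative 79; Shop 2 gets 87, best alternative 37. No profitable deviation — NE.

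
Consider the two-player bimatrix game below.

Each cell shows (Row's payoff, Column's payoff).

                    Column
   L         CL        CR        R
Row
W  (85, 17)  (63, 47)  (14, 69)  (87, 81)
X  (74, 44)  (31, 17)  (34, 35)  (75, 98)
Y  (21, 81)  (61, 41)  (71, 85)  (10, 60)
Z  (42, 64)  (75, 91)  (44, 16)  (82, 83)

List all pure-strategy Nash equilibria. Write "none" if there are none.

Row against L: payoffs 85, 74, 21, 42 → best response W.
Row against CL: payoffs 63, 31, 61, 75 → best response Z.
Row against CR: payoffs 14, 34, 71, 44 → best response Y.
Row against R: payoffs 87, 75, 10, 82 → best response W.
Column against W: payoffs 17, 47, 69, 81 → best response R.
Column against X: payoffs 44, 17, 35, 98 → best response R.
Column against Y: payoffs 81, 41, 85, 60 → best response CR.
Column against Z: payoffs 64, 91, 16, 83 → best response CL.
Mutual best responses: (W, R); (Y, CR); (Z, CL).

Pure-strategy Nash equilibria: (W, R); (Y, CR); (Z, CL)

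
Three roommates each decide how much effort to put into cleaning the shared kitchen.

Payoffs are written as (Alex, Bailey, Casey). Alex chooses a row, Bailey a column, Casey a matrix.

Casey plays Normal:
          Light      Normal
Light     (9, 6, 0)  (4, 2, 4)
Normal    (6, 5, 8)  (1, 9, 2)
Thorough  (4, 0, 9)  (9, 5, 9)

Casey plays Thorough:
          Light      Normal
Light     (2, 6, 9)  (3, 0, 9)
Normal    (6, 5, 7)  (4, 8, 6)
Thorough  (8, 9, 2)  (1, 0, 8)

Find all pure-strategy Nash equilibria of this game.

The pure Nash equilibria are (Normal, Normal, Thorough), (Thorough, Normal, Normal).

Alex against (Light, Normal): payoffs 9, 6, 4 → best response Light.
Alex against (Light, Thorough): payoffs 2, 6, 8 → best response Thorough.
Alex against (Normal, Normal): payoffs 4, 1, 9 → best response Thorough.
Alex against (Normal, Thorough): payoffs 3, 4, 1 → best response Normal.
Bailey against (Light, Normal): payoffs 6, 2 → best response Light.
Bailey against (Light, Thorough): payoffs 6, 0 → best response Light.
Bailey against (Normal, Normal): payoffs 5, 9 → best response Normal.
Bailey against (Normal, Thorough): payoffs 5, 8 → best response Normal.
Bailey against (Thorough, Normal): payoffs 0, 5 → best response Normal.
Bailey against (Thorough, Thorough): payoffs 9, 0 → best response Light.
Casey against (Light, Light): payoffs 0, 9 → best response Thorough.
Casey against (Light, Normal): payoffs 4, 9 → best response Thorough.
Casey against (Normal, Light): payoffs 8, 7 → best response Normal.
Casey against (Normal, Normal): payoffs 2, 6 → best response Thorough.
Casey against (Thorough, Light): payoffs 9, 2 → best response Normal.
Casey against (Thorough, Normal): payoffs 9, 8 → best response Normal.
Mutual best responses: (Normal, Normal, Thorough); (Thorough, Normal, Normal).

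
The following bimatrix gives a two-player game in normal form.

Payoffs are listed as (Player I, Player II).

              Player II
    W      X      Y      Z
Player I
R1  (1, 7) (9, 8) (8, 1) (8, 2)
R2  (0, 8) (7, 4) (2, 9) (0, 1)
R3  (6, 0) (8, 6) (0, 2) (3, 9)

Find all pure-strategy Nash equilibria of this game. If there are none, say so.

For each strategy profile, look for a profitable unilateral deviation.
(R1, W): Player I can switch to R3 (1 → 6). Not NE.
(R1, X): Player I gets 9, best alternative 8; Player II gets 8, best alternative 7. No profitable deviation — NE.
(R1, Y): Player II can switch to W (1 → 7). Not NE.
(R1, Z): Player II can switch to W (2 → 7). Not NE.
(R2, W): Player I can switch to R1 (0 → 1). Not NE.
(R2, X): Player I can switch to R1 (7 → 9). Not NE.
(R2, Y): Player I can switch to R1 (2 → 8). Not NE.
(R2, Z): Player I can switch to R1 (0 → 8). Not NE.
(R3, W): Player II can switch to X (0 → 6). Not NE.
(R3, X): Player I can switch to R1 (8 → 9). Not NE.
(R3, Y): Player I can switch to R1 (0 → 8). Not NE.
(The remaining 1 profile has a profitable deviation by the same check.)

(R1, X)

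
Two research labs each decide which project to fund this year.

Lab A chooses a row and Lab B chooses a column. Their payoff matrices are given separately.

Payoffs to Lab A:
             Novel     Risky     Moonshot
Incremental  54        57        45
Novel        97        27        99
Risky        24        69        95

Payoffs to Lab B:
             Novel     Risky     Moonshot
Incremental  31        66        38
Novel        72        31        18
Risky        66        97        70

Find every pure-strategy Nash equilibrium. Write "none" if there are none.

Pure-strategy Nash equilibria: (Novel, Novel); (Risky, Risky)

Check each profile: it is a Nash equilibrium iff no player can strictly gain by switching unilaterally.
(Incremental, Novel): Lab A can switch to Novel (54 → 97). Not NE.
(Incremental, Risky): Lab A can switch to Risky (57 → 69). Not NE.
(Incremental, Moonshot): Lab A can switch to Novel (45 → 99). Not NE.
(Novel, Novel): Lab A gets 97, best alternative 54; Lab B gets 72, best alternative 31. No profitable deviation — NE.
(Novel, Risky): Lab A can switch to Incremental (27 → 57). Not NE.
(Novel, Moonshot): Lab B can switch to Novel (18 → 72). Not NE.
(Risky, Novel): Lab A can switch to Incremental (24 → 54). Not NE.
(Risky, Risky): Lab A gets 69, best alternative 57; Lab B gets 97, best alternative 70. No profitable deviation — NE.
(Risky, Moonshot): Lab A can switch to Novel (95 → 99). Not NE.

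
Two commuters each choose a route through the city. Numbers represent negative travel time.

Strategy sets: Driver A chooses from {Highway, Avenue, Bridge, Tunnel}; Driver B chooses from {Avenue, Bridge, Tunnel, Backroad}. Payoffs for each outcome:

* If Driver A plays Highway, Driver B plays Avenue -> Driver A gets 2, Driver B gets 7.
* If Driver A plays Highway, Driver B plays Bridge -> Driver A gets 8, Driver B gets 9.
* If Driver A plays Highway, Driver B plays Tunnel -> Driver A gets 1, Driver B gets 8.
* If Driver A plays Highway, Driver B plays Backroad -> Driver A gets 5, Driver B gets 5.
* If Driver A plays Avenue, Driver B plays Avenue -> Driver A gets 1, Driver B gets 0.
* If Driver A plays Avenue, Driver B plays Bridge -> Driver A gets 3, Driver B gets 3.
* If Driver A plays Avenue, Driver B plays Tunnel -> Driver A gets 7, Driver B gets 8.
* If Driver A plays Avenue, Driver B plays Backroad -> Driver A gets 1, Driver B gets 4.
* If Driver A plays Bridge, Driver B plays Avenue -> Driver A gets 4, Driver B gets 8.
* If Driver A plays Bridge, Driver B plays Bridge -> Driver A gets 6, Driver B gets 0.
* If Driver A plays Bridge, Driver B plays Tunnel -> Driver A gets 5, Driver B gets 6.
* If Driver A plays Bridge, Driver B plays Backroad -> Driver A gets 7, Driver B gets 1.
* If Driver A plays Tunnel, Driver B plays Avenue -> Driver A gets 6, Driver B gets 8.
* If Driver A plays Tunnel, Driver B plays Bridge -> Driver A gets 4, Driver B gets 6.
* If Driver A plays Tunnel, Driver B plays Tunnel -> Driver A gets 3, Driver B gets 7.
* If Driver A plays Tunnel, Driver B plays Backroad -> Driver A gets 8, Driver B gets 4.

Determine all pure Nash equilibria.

Driver A against Avenue: payoffs 2, 1, 4, 6 → best response Tunnel.
Driver A against Bridge: payoffs 8, 3, 6, 4 → best response Highway.
Driver A against Tunnel: payoffs 1, 7, 5, 3 → best response Avenue.
Driver A against Backroad: payoffs 5, 1, 7, 8 → best response Tunnel.
Driver B against Highway: payoffs 7, 9, 8, 5 → best response Bridge.
Driver B against Avenue: payoffs 0, 3, 8, 4 → best response Tunnel.
Driver B against Bridge: payoffs 8, 0, 6, 1 → best response Avenue.
Driver B against Tunnel: payoffs 8, 6, 7, 4 → best response Avenue.
Mutual best responses: (Highway, Bridge); (Avenue, Tunnel); (Tunnel, Avenue).

The pure Nash equilibria are (Highway, Bridge) and (Avenue, Tunnel) and (Tunnel, Avenue).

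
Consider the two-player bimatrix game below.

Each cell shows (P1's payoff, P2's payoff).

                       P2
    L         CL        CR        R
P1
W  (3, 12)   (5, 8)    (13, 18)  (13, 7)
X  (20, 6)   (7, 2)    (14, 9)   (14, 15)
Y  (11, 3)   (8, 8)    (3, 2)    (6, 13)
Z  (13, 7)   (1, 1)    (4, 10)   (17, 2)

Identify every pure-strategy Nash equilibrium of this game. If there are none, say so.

There is no pure-strategy Nash equilibrium.

(W, L): P1 can switch to X (3 → 20). Not NE.
(W, CL): P1 can switch to X (5 → 7). Not NE.
(W, CR): P1 can switch to X (13 → 14). Not NE.
(W, R): P1 can switch to X (13 → 14). Not NE.
(X, L): P2 can switch to CR (6 → 9). Not NE.
(X, CL): P1 can switch to Y (7 → 8). Not NE.
(X, CR): P2 can switch to R (9 → 15). Not NE.
(X, R): P1 can switch to Z (14 → 17). Not NE.
(Y, L): P1 can switch to X (11 → 20). Not NE.
(Y, CL): P2 can switch to R (8 → 13). Not NE.
(The remaining 6 profiles each have a profitable deviation by the same check.)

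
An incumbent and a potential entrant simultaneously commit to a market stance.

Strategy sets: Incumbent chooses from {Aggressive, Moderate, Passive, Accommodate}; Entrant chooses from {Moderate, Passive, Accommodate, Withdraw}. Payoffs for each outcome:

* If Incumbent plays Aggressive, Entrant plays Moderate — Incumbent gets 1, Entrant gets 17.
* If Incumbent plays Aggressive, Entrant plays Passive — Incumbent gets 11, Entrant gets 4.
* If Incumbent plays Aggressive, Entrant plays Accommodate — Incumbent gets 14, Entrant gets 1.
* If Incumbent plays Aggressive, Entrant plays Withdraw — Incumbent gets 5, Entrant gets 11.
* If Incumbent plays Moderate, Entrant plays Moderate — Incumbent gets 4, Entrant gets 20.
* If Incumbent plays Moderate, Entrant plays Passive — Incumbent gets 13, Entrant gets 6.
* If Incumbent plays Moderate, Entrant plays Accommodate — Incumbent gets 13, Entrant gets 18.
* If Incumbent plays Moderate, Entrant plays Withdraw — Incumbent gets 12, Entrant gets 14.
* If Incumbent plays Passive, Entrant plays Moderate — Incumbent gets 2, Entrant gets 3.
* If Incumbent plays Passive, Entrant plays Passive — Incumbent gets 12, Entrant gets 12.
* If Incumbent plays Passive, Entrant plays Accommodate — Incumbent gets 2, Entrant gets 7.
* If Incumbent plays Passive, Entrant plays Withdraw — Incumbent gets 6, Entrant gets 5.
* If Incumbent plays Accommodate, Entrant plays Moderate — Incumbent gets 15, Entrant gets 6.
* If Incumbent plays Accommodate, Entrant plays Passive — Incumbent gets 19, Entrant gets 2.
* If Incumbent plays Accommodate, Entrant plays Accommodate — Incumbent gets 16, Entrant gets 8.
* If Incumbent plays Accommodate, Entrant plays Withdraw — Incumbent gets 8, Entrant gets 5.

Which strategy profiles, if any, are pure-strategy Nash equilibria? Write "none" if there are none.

(Aggressive, Moderate): Incumbent can switch to Moderate (1 → 4). Not NE.
(Aggressive, Passive): Incumbent can switch to Moderate (11 → 13). Not NE.
(Aggressive, Accommodate): Incumbent can switch to Accommodate (14 → 16). Not NE.
(Aggressive, Withdraw): Incumbent can switch to Moderate (5 → 12). Not NE.
(Moderate, Moderate): Incumbent can switch to Accommodate (4 → 15). Not NE.
(Moderate, Passive): Incumbent can switch to Accommodate (13 → 19). Not NE.
(Moderate, Accommodate): Incumbent can switch to Aggressive (13 → 14). Not NE.
(Moderate, Withdraw): Entrant can switch to Moderate (14 → 20). Not NE.
(Passive, Moderate): Incumbent can switch to Moderate (2 → 4). Not NE.
(Passive, Passive): Incumbent can switch to Moderate (12 → 13). Not NE.
(Accommodate, Accommodate): Incumbent gets 16, best alternative 14; Entrant gets 8, best alternative 6. No profitable deviation — NE.
(The remaining 5 profiles each have a profitable deviation by the same check.)

(Accommodate, Accommodate)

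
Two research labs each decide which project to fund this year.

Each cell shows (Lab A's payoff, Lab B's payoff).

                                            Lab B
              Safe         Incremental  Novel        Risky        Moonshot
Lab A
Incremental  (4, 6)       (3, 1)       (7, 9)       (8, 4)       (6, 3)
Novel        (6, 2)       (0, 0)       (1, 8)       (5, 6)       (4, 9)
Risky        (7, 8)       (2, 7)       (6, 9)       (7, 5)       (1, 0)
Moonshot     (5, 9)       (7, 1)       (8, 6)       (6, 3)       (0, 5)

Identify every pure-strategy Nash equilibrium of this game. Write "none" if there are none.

This game has no pure Nash equilibrium.

For each player, find the best response to each opponent profile; mutual best responses are the pure NE.
Lab A against Safe: payoffs 4, 6, 7, 5 → best response Risky.
Lab A against Incremental: payoffs 3, 0, 2, 7 → best response Moonshot.
Lab A against Novel: payoffs 7, 1, 6, 8 → best response Moonshot.
Lab A against Risky: payoffs 8, 5, 7, 6 → best response Incremental.
Lab A against Moonshot: payoffs 6, 4, 1, 0 → best response Incremental.
Lab B against Incremental: payoffs 6, 1, 9, 4, 3 → best response Novel.
Lab B against Novel: payoffs 2, 0, 8, 6, 9 → best response Moonshot.
Lab B against Risky: payoffs 8, 7, 9, 5, 0 → best response Novel.
Lab B against Moonshot: payoffs 9, 1, 6, 3, 5 → best response Safe.
No profile is a mutual best response for all players.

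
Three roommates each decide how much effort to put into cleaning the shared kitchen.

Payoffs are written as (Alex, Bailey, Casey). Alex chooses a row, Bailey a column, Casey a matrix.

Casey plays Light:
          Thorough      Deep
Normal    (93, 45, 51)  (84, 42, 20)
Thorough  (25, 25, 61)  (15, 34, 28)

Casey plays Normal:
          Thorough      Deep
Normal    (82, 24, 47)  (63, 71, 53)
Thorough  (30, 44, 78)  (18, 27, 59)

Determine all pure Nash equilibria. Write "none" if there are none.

Alex against (Thorough, Light): payoffs 93, 25 → best response Normal.
Alex against (Thorough, Normal): payoffs 82, 30 → best response Normal.
Alex against (Deep, Light): payoffs 84, 15 → best response Normal.
Alex against (Deep, Normal): payoffs 63, 18 → best response Normal.
Bailey against (Normal, Light): payoffs 45, 42 → best response Thorough.
Bailey against (Normal, Normal): payoffs 24, 71 → best response Deep.
Bailey against (Thorough, Light): payoffs 25, 34 → best response Deep.
Bailey against (Thorough, Normal): payoffs 44, 27 → best response Thorough.
Casey against (Normal, Thorough): payoffs 51, 47 → best response Light.
Casey against (Normal, Deep): payoffs 20, 53 → best response Normal.
Casey against (Thorough, Thorough): payoffs 61, 78 → best response Normal.
Casey against (Thorough, Deep): payoffs 28, 59 → best response Normal.
Mutual best responses: (Normal, Thorough, Light); (Normal, Deep, Normal).

(Normal, Thorough, Light) and (Normal, Deep, Normal)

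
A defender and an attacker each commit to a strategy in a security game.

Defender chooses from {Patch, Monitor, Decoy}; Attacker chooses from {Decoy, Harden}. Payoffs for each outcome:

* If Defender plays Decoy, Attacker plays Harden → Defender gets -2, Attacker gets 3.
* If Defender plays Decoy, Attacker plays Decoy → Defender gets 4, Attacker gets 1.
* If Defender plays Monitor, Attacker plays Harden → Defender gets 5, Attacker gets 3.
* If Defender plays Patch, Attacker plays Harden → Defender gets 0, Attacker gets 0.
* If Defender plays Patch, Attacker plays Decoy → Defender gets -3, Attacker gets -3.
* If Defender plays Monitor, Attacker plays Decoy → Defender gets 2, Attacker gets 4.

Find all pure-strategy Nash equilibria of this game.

For each strategy profile, look for a profitable unilateral deviation.
(Patch, Decoy): Defender can switch to Monitor (-3 → 2). Not NE.
(Patch, Harden): Defender can switch to Monitor (0 → 5). Not NE.
(Monitor, Decoy): Defender can switch to Decoy (2 → 4). Not NE.
(Monitor, Harden): Attacker can switch to Decoy (3 → 4). Not NE.
(Decoy, Decoy): Attacker can switch to Harden (1 → 3). Not NE.
(Decoy, Harden): Defender can switch to Patch (-2 → 0). Not NE.

none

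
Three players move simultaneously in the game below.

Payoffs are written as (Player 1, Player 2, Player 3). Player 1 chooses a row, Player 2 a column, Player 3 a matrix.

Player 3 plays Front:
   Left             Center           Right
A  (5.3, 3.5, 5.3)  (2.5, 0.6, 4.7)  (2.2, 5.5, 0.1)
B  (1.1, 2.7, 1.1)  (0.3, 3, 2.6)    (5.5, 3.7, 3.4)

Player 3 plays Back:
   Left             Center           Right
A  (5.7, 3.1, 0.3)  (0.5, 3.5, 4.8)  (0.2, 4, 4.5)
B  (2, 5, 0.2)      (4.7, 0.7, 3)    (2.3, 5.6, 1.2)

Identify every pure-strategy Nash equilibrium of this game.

Mark each player's best response to every combination of opponents' strategies; a profile where every player is best-responding is a pure Nash equilibrium.
Player 1 against (Left, Front): payoffs 5.3, 1.1 → best response A.
Player 1 against (Left, Back): payoffs 5.7, 2 → best response A.
Player 1 against (Center, Front): payoffs 2.5, 0.3 → best response A.
Player 1 against (Center, Back): payoffs 0.5, 4.7 → best response B.
Player 1 against (Right, Front): payoffs 2.2, 5.5 → best response B.
Player 1 against (Right, Back): payoffs 0.2, 2.3 → best response B.
Player 2 against (A, Front): payoffs 3.5, 0.6, 5.5 → best response Right.
Player 2 against (A, Back): payoffs 3.1, 3.5, 4 → best response Right.
Player 2 against (B, Front): payoffs 2.7, 3, 3.7 → best response Right.
Player 2 against (B, Back): payoffs 5, 0.7, 5.6 → best response Right.
Player 3 against (A, Left): payoffs 5.3, 0.3 → best response Front.
Player 3 against (A, Center): payoffs 4.7, 4.8 → best response Back.
Player 3 against (A, Right): payoffs 0.1, 4.5 → best response Back.
Player 3 against (B, Left): payoffs 1.1, 0.2 → best response Front.
Player 3 against (B, Center): payoffs 2.6, 3 → best response Back.
Player 3 against (B, Right): payoffs 3.4, 1.2 → best response Front.
Mutual best responses: (B, Right, Front).

(B, Right, Front)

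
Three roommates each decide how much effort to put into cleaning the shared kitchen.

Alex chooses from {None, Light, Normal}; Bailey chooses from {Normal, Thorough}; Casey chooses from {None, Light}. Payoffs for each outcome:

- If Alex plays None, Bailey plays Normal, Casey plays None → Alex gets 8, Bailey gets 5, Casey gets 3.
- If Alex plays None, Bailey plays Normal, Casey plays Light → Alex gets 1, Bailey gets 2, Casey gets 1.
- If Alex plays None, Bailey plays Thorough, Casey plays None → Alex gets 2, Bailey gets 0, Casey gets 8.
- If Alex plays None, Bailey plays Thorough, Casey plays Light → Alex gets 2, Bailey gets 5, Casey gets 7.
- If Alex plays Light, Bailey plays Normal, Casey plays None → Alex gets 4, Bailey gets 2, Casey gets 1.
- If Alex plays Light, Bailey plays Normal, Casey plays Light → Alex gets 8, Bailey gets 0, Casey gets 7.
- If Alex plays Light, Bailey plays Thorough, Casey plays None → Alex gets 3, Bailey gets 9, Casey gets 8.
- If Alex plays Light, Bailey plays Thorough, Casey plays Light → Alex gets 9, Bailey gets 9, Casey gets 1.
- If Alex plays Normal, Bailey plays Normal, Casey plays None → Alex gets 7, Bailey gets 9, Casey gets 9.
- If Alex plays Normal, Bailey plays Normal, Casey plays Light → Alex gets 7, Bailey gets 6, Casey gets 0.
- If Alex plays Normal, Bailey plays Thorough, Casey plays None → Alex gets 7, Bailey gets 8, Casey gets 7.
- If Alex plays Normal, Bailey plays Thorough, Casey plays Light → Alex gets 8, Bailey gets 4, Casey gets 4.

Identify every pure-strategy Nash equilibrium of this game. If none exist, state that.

For each player, find the best response to each opponent profile; mutual best responses are the pure NE.
Alex against (Normal, None): payoffs 8, 4, 7 → best response None.
Alex against (Normal, Light): payoffs 1, 8, 7 → best response Light.
Alex against (Thorough, None): payoffs 2, 3, 7 → best response Normal.
Alex against (Thorough, Light): payoffs 2, 9, 8 → best response Light.
Bailey against (None, None): payoffs 5, 0 → best response Normal.
Bailey against (None, Light): payoffs 2, 5 → best response Thorough.
Bailey against (Light, None): payoffs 2, 9 → best response Thorough.
Bailey against (Light, Light): payoffs 0, 9 → best response Thorough.
Bailey against (Normal, None): payoffs 9, 8 → best response Normal.
Bailey against (Normal, Light): payoffs 6, 4 → best response Normal.
Casey against (None, Normal): payoffs 3, 1 → best response None.
Casey against (None, Thorough): payoffs 8, 7 → best response None.
Casey against (Light, Normal): payoffs 1, 7 → best response Light.
Casey against (Light, Thorough): payoffs 8, 1 → best response None.
Casey against (Normal, Normal): payoffs 9, 0 → best response None.
Casey against (Normal, Thorough): payoffs 7, 4 → best response None.
Mutual best responses: (None, Normal, None).

The unique pure-strategy Nash equilibrium is (None, Normal, None).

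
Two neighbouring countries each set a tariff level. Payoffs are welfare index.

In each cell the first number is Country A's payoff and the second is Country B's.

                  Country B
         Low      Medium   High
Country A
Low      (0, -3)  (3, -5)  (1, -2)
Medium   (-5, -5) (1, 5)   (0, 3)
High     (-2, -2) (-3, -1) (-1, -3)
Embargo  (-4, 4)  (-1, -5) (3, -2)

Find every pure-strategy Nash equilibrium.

Mark each player's best response to every combination of opponents' strategies; a profile where every player is best-responding is a pure Nash equilibrium.
Country A against Low: payoffs 0, -5, -2, -4 → best response Low.
Country A against Medium: payoffs 3, 1, -3, -1 → best response Low.
Country A against High: payoffs 1, 0, -1, 3 → best response Embargo.
Country B against Low: payoffs -3, -5, -2 → best response High.
Country B against Medium: payoffs -5, 5, 3 → best response Medium.
Country B against High: payoffs -2, -1, -3 → best response Medium.
Country B against Embargo: payoffs 4, -5, -2 → best response Low.
No profile is a mutual best response for all players.

No pure-strategy Nash equilibrium.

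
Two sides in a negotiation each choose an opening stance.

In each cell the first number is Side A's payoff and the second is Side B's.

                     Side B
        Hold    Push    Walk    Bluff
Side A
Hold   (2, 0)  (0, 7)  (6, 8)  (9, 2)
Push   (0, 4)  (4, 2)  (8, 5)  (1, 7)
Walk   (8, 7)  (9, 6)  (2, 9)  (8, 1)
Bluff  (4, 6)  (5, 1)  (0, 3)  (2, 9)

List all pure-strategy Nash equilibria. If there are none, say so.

There is no pure-strategy Nash equilibrium.

Side A against Hold: payoffs 2, 0, 8, 4 → best response Walk.
Side A against Push: payoffs 0, 4, 9, 5 → best response Walk.
Side A against Walk: payoffs 6, 8, 2, 0 → best response Push.
Side A against Bluff: payoffs 9, 1, 8, 2 → best response Hold.
Side B against Hold: payoffs 0, 7, 8, 2 → best response Walk.
Side B against Push: payoffs 4, 2, 5, 7 → best response Bluff.
Side B against Walk: payoffs 7, 6, 9, 1 → best response Walk.
Side B against Bluff: payoffs 6, 1, 3, 9 → best response Bluff.
No profile is a mutual best response for all players.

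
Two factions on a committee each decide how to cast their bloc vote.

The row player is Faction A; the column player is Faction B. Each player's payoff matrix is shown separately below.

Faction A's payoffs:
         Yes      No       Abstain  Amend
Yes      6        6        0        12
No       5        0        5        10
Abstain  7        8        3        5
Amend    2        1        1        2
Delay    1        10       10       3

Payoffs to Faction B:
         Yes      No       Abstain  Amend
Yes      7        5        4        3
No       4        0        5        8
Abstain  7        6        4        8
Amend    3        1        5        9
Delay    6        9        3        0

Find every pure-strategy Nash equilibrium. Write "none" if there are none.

(Delay, No)

(Yes, Yes): Faction A can switch to Abstain (6 → 7). Not NE.
(Yes, No): Faction A can switch to Abstain (6 → 8). Not NE.
(Yes, Abstain): Faction A can switch to No (0 → 5). Not NE.
(Yes, Amend): Faction B can switch to Yes (3 → 7). Not NE.
(No, Yes): Faction A can switch to Yes (5 → 6). Not NE.
(No, No): Faction A can switch to Yes (0 → 6). Not NE.
(No, Abstain): Faction A can switch to Delay (5 → 10). Not NE.
(No, Amend): Faction A can switch to Yes (10 → 12). Not NE.
(Delay, No): Faction A gets 10, best alternative 8; Faction B gets 9, best alternative 6. No profitable deviation — NE.
(The remaining 11 profiles each have a profitable deviation by the same check.)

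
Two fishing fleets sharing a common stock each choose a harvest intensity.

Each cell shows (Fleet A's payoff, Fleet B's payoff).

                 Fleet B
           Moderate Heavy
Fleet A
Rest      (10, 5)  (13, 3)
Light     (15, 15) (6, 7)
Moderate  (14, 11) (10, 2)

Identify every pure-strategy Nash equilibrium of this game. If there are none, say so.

(Rest, Moderate): Fleet A can switch to Light (10 → 15). Not NE.
(Rest, Heavy): Fleet B can switch to Moderate (3 → 5). Not NE.
(Light, Moderate): Fleet A gets 15, best alternative 14; Fleet B gets 15, best alternative 7. No profitable deviation — NE.
(Light, Heavy): Fleet A can switch to Rest (6 → 13). Not NE.
(Moderate, Moderate): Fleet A can switch to Light (14 → 15). Not NE.
(Moderate, Heavy): Fleet A can switch to Rest (10 → 13). Not NE.

The unique pure-strategy Nash equilibrium is (Light, Moderate).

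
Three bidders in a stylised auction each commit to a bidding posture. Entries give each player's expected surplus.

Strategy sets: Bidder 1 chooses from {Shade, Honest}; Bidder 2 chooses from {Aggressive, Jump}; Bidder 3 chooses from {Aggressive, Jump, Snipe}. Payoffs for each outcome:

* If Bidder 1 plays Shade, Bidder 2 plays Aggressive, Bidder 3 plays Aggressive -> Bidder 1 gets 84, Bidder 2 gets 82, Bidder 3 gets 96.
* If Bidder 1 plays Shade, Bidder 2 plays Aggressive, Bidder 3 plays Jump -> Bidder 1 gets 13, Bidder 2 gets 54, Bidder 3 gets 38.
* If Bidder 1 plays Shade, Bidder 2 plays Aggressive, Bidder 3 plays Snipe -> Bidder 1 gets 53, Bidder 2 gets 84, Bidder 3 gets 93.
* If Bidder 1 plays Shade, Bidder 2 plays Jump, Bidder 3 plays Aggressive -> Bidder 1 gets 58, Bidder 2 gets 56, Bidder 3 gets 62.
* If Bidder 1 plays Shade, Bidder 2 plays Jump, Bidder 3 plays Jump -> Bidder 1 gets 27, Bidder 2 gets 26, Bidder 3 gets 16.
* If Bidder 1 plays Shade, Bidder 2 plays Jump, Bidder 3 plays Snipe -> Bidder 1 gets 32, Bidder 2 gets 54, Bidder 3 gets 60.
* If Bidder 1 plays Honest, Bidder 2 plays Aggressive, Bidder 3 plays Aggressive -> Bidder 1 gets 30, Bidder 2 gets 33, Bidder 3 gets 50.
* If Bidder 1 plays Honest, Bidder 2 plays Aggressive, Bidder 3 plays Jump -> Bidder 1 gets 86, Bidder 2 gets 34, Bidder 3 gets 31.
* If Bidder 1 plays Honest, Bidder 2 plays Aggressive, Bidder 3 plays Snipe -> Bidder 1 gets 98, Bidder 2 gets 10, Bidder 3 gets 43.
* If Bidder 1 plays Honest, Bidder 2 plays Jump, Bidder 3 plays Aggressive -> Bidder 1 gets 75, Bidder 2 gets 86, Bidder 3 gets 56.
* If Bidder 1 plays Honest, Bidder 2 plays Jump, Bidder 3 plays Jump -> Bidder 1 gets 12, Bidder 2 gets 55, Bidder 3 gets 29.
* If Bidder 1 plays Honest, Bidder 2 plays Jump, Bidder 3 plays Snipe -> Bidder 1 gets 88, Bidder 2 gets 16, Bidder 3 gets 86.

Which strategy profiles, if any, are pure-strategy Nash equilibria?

Mark each player's best response to every combination of opponents' strategies; a profile where every player is best-responding is a pure Nash equilibrium.
Bidder 1 against (Aggressive, Aggressive): payoffs 84, 30 → best response Shade.
Bidder 1 against (Aggressive, Jump): payoffs 13, 86 → best response Honest.
Bidder 1 against (Aggressive, Snipe): payoffs 53, 98 → best response Honest.
Bidder 1 against (Jump, Aggressive): payoffs 58, 75 → best response Honest.
Bidder 1 against (Jump, Jump): payoffs 27, 12 → best response Shade.
Bidder 1 against (Jump, Snipe): payoffs 32, 88 → best response Honest.
Bidder 2 against (Shade, Aggressive): payoffs 82, 56 → best response Aggressive.
Bidder 2 against (Shade, Jump): payoffs 54, 26 → best response Aggressive.
Bidder 2 against (Shade, Snipe): payoffs 84, 54 → best response Aggressive.
Bidder 2 against (Honest, Aggressive): payoffs 33, 86 → best response Jump.
Bidder 2 against (Honest, Jump): payoffs 34, 55 → best response Jump.
Bidder 2 against (Honest, Snipe): payoffs 10, 16 → best response Jump.
Bidder 3 against (Shade, Aggressive): payoffs 96, 38, 93 → best response Aggressive.
Bidder 3 against (Shade, Jump): payoffs 62, 16, 60 → best response Aggressive.
Bidder 3 against (Honest, Aggressive): payoffs 50, 31, 43 → best response Aggressive.
Bidder 3 against (Honest, Jump): payoffs 56, 29, 86 → best response Snipe.
Mutual best responses: (Shade, Aggressive, Aggressive); (Honest, Jump, Snipe).

(Shade, Aggressive, Aggressive); (Honest, Jump, Snipe)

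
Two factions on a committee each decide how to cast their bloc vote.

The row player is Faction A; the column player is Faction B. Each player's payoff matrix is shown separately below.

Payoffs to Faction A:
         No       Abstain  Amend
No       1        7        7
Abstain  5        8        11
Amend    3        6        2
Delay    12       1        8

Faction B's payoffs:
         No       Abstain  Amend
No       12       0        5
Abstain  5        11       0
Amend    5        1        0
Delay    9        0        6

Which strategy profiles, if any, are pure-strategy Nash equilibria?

Faction A against No: payoffs 1, 5, 3, 12 → best response Delay.
Faction A against Abstain: payoffs 7, 8, 6, 1 → best response Abstain.
Faction A against Amend: payoffs 7, 11, 2, 8 → best response Abstain.
Faction B against No: payoffs 12, 0, 5 → best response No.
Faction B against Abstain: payoffs 5, 11, 0 → best response Abstain.
Faction B against Amend: payoffs 5, 1, 0 → best response No.
Faction B against Delay: payoffs 9, 0, 6 → best response No.
Mutual best responses: (Abstain, Abstain); (Delay, No).

The pure Nash equilibria are (Abstain, Abstain), (Delay, No).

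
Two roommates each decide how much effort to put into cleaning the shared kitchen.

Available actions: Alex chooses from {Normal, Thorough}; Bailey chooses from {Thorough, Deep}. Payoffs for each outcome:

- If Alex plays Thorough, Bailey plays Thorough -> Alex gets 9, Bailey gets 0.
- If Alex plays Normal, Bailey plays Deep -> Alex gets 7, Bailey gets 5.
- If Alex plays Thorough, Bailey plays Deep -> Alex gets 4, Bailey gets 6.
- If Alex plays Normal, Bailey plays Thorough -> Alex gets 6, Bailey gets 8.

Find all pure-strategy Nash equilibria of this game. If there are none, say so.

Alex against Thorough: payoffs 6, 9 → best response Thorough.
Alex against Deep: payoffs 7, 4 → best response Normal.
Bailey against Normal: payoffs 8, 5 → best response Thorough.
Bailey against Thorough: payoffs 0, 6 → best response Deep.
No profile is a mutual best response for all players.

No pure-strategy Nash equilibrium.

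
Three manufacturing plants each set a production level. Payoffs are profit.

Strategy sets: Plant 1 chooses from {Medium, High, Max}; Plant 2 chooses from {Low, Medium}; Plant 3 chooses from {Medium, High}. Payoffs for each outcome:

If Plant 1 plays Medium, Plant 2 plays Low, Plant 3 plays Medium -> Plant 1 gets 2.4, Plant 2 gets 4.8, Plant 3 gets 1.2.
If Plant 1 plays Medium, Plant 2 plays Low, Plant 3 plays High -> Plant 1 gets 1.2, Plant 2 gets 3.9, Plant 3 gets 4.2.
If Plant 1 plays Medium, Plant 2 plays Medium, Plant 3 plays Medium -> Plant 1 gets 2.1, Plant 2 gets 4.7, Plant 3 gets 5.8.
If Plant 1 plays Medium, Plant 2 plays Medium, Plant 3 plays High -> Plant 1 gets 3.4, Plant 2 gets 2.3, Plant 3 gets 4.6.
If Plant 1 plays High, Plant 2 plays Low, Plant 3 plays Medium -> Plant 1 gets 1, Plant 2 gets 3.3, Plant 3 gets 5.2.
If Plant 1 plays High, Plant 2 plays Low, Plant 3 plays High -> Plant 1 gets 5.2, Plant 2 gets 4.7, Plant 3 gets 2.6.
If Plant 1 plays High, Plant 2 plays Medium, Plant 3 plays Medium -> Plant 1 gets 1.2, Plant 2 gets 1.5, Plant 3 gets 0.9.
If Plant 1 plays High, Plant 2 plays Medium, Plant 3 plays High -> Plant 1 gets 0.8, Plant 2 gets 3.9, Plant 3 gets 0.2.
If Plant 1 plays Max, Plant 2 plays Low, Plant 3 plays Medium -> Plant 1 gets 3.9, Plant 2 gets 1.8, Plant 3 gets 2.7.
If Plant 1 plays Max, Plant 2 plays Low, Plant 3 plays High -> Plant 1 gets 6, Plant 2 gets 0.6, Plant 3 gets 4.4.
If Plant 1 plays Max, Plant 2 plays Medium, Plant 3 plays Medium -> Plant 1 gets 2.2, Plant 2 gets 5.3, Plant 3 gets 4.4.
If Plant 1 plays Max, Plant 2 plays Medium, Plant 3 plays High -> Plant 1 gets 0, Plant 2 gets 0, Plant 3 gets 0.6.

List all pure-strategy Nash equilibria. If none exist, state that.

The pure Nash equilibria are (Max, Low, High), (Max, Medium, Medium).

(Medium, Low, Medium): Plant 1 can switch to Max (2.4 → 3.9). Not NE.
(Medium, Low, High): Plant 1 can switch to High (1.2 → 5.2). Not NE.
(Medium, Medium, Medium): Plant 1 can switch to Max (2.1 → 2.2). Not NE.
(Medium, Medium, High): Plant 2 can switch to Low (2.3 → 3.9). Not NE.
(High, Low, Medium): Plant 1 can switch to Medium (1 → 2.4). Not NE.
(High, Low, High): Plant 1 can switch to Max (5.2 → 6). Not NE.
(High, Medium, Medium): Plant 1 can switch to Medium (1.2 → 2.1). Not NE.
(High, Medium, High): Plant 1 can switch to Medium (0.8 → 3.4). Not NE.
(Max, Low, Medium): Plant 2 can switch to Medium (1.8 → 5.3). Not NE.
(Max, Low, High): Plant 1 gets 6, best alternative 5.2; Plant 2 gets 0.6, best alternative 0; Plant 3 gets 4.4, best alternative 2.7. No profitable deviation — NE.
(Max, Medium, Medium): Plant 1 gets 2.2, best alternative 2.1; Plant 2 gets 5.3, best alternative 1.8; Plant 3 gets 4.4, best alternative 0.6. No profitable deviation — NE.
(Max, Medium, High): Plant 1 can switch to Medium (0 → 3.4). Not NE.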